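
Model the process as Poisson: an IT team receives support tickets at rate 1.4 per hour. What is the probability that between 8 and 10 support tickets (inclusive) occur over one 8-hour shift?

0.3055

Over the interval, μ = 1.4 × 8 = 11.2 (an 8-hour shift = 8 hours).
P(8 ≤ N ≤ 10) = Σ_{j=8}^{10} e^(−11.2) · 11.2^j/j! ≈ 0.3055.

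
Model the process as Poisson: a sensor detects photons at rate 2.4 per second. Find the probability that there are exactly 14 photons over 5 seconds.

0.0905

Over the interval, μ = 2.4 × 5 = 12 (5 seconds).
P(N = 14) = e^(−μ) μ^14/14! = e^(−12) · 12^14/87178291200 ≈ 0.0905.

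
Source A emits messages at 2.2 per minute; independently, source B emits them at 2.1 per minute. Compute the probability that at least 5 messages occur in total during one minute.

0.4296

Independent Poisson processes superpose: combined rate λ = 2.2 + 2.1 = 4.3 per minute.
So μ = 4.3.
P(N ≥ 5) = 1 − P(N ≤ 4) ≈ 0.4296.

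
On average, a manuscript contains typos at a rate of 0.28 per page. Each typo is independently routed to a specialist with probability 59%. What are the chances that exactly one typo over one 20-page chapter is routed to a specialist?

Thinning: the typos that are routed to a specialist themselves form a Poisson process with rate 0.59 × 0.28 = 0.1652 per page.
Over the interval, μ = 0.1652 × 20 = 3.304 (a 20-page chapter = 20 pages).
P(N = 1) = e^(−3.304) · 3.304^1/1! ≈ 0.1214.

0.1214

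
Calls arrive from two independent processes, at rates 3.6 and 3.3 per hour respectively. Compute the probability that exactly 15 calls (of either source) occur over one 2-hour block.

0.0974

Independent Poisson processes superpose: combined rate λ = 3.6 + 3.3 = 6.9 per hour.
Over the interval, μ = 6.9 × 2 = 13.8 (a 2-hour block = 2 hours).
P(N = 15) = e^(−13.8) · 13.8^15/15! ≈ 0.0974.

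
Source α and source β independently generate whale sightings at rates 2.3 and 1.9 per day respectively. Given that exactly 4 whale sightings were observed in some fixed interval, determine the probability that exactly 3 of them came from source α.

0.2972

Given the total, each event is independently from source α with probability p = λ_α/(λ_α+λ_β) = 2.3/4.2 ≈ 0.5476.
So K ~ Binomial(4, 2.3/4.2): P(K = 3) = C(4,3) · (2.3/4.2)^3 · (1.9/4.2)^1 ≈ 0.2972.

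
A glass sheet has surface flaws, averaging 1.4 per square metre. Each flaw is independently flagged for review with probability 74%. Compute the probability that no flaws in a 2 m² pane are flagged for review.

0.1259

Thinning: the flaws that are flagged for review themselves form a Poisson process with rate 0.74 × 1.4 = 1.036 per square metre.
Over the interval, μ = 1.036 × 2 = 2.072 (a 2 m² pane = 2 square metres).
P(N = 0) = e^(−2.072) · 2.072^0/0! ≈ 0.1259.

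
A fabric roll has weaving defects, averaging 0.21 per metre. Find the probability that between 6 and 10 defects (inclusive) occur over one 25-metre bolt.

0.4090

Over the interval, μ = 0.21 × 25 = 5.25 (a 25-metre bolt = 25 metres).
P(6 ≤ N ≤ 10) = Σ_{j=6}^{10} e^(−5.25) · 5.25^j/j! ≈ 0.4090.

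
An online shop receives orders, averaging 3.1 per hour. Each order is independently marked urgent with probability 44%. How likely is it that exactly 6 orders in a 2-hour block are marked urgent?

0.0374

Thinning: the orders that are marked urgent themselves form a Poisson process with rate 0.44 × 3.1 = 1.364 per hour.
Over the interval, μ = 1.364 × 2 = 2.728 (a 2-hour block = 2 hours).
P(N = 6) = e^(−2.728) · 2.728^6/6! ≈ 0.0374.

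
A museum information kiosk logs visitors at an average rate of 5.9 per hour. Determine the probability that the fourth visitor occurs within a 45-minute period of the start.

Over the interval, μ = 5.9 × 0.75 = 4.425 (a 45-minute period = 0.75 hours).
The fourth arrival falls in the interval iff at least 4 events occur there: P(S_4 ≤ t) = P(N ≥ 4) = 1 − P(N ≤ 3) ≈ 0.6449.

0.6449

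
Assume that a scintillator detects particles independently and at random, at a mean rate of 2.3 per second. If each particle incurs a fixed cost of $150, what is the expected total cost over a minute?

E[N] = 2.3 × 60 = 138 (a minute = 60 seconds); E[cost] = 138 × $150 = $20700.

$20700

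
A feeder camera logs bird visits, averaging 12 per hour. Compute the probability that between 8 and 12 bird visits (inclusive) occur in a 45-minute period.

0.5519

Over the interval, μ = 12 × 0.75 = 9 (a 45-minute period = 0.75 hours).
P(8 ≤ N ≤ 12) = Σ_{j=8}^{12} e^(−9) · 9^j/j! ≈ 0.5519.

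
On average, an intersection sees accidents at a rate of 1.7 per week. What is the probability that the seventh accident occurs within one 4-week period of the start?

0.5201

Over the interval, μ = 1.7 × 4 = 6.8 (a 4-week period = 4 weeks).
The seventh arrival falls in the interval iff at least 7 events occur there: P(S_7 ≤ t) = P(N ≥ 7) = 1 − P(N ≤ 6) ≈ 0.5201.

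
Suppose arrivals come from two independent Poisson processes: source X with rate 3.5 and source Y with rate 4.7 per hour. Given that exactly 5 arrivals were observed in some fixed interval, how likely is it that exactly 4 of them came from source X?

Given the total, each event is independently from source X with probability p = λ_X/(λ_X+λ_Y) = 3.5/8.2 ≈ 0.4268.
So K ~ Binomial(5, 3.5/8.2): P(K = 4) = C(5,4) · (3.5/8.2)^4 · (4.7/8.2)^1 ≈ 0.0951.

0.0951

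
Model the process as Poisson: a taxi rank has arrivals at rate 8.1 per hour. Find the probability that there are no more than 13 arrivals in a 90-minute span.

0.6656

Over the interval, μ = 8.1 × 1.5 = 12.15 (a 90-minute span = 1.5 hours).
P(N ≤ 13) = Σ_{j=0}^{13} e^(−μ) μ^j/j! ≈ 0.6656.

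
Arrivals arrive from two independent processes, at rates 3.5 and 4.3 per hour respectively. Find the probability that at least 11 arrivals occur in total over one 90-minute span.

Independent Poisson processes superpose: combined rate λ = 3.5 + 4.3 = 7.8 per hour.
Over the interval, μ = 7.8 × 1.5 = 11.7 (a 90-minute span = 1.5 hours).
P(N ≥ 11) = 1 − P(N ≤ 10) ≈ 0.6206.

0.6206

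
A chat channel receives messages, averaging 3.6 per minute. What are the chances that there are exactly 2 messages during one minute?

0.1771

With mean μ = 3.6 per minute,
P(N = 2) = e^(−μ) μ^2/2! = e^(−3.6) · 3.6^2/2 ≈ 0.1771.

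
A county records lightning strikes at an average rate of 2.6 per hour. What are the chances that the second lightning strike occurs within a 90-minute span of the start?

0.9008

Over the interval, μ = 2.6 × 1.5 = 3.9 (a 90-minute span = 1.5 hours).
The second arrival falls in the interval iff at least 2 events occur there: P(S_2 ≤ t) = P(N ≥ 2) = 1 − P(N ≤ 1) ≈ 0.9008.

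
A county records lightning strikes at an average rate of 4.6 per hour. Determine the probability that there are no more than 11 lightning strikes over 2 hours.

Over the interval, μ = 4.6 × 2 = 9.2 (2 hours).
P(N ≤ 11) = Σ_{j=0}^{11} e^(−μ) μ^j/j! ≈ 0.7832.

0.7832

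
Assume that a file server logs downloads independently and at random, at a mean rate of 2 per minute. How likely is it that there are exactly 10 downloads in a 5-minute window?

0.1251

Over the interval, μ = 2 × 5 = 10 (a 5-minute window = 5 minutes).
P(N = 10) = e^(−μ) μ^10/10! = e^(−10) · 10^10/3628800 ≈ 0.1251.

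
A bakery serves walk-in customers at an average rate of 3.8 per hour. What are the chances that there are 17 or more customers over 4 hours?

0.3552

Over the interval, μ = 3.8 × 4 = 15.2 (4 hours).
P(N ≥ 17) = 1 − P(N ≤ 16) = 1 − Σ_{j=0}^{16} e^(−μ) μ^j/j! ≈ 0.3552.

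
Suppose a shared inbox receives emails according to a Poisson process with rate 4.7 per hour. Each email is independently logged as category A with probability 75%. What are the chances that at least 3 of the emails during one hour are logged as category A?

0.6838

Thinning: the emails that are logged as category A themselves form a Poisson process with rate 0.75 × 4.7 = 3.525 per hour.
So μ = 3.525.
P(N ≥ 3) = 1 − P(N ≤ 2) ≈ 0.6838.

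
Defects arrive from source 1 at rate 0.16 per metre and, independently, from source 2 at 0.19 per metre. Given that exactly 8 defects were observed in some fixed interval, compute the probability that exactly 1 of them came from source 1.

Given the total, each event is independently from source 1 with probability p = λ_1/(λ_1+λ_2) = 0.16/0.35 ≈ 0.4571.
So K ~ Binomial(8, 0.16/0.35): P(K = 1) = C(8,1) · (0.16/0.35)^1 · (0.19/0.35)^7 ≈ 0.0508.

0.0508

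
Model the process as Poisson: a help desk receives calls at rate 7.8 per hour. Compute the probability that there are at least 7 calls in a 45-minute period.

Over the interval, μ = 7.8 × 0.75 = 5.85 (a 45-minute period = 0.75 hours).
P(N ≥ 7) = 1 − P(N ≤ 6) = 1 − Σ_{j=0}^{6} e^(−μ) μ^j/j! ≈ 0.3696.

0.3696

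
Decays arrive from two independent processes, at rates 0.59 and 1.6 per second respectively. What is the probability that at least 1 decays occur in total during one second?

0.8881

Independent Poisson processes superpose: combined rate λ = 0.59 + 1.6 = 2.19 per second.
So μ = 2.19.
P(N ≥ 1) = 1 − P(N ≤ 0) ≈ 0.8881.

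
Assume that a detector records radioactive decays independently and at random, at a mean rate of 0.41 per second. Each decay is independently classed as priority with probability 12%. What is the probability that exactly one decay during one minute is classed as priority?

Thinning: the decays that are classed as priority themselves form a Poisson process with rate 0.12 × 0.41 = 0.0492 per second.
Over the interval, μ = 0.0492 × 60 = 2.952 (a minute = 60 seconds).
P(N = 1) = e^(−2.952) · 2.952^1/1! ≈ 0.1542.

0.1542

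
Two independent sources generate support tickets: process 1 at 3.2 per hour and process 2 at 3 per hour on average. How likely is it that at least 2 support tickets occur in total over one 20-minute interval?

0.6117

Independent Poisson processes superpose: combined rate λ = 3.2 + 3 = 6.2 per hour.
Over the interval, μ = 6.2 × 1/3 ≈ 2.06667 (a 20-minute interval = 1/3 hours).
P(N ≥ 2) = 1 − P(N ≤ 1) ≈ 0.6117.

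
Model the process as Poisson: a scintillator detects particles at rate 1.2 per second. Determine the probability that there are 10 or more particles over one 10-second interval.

0.7576

Over the interval, μ = 1.2 × 10 = 12 (a 10-second interval = 10 seconds).
P(N ≥ 10) = 1 − P(N ≤ 9) = 1 − Σ_{j=0}^{9} e^(−μ) μ^j/j! ≈ 0.7576.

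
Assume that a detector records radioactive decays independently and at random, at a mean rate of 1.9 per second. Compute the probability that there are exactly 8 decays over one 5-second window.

Over the interval, μ = 1.9 × 5 = 9.5 (a 5-second window = 5 seconds).
P(N = 8) = e^(−μ) μ^8/8! = e^(−9.5) · 9.5^8/40320 ≈ 0.1232.

0.1232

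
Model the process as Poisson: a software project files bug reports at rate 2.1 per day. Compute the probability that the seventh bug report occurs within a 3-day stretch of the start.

0.4418

Over the interval, μ = 2.1 × 3 = 6.3 (a 3-day stretch = 3 days).
The seventh arrival falls in the interval iff at least 7 events occur there: P(S_7 ≤ t) = P(N ≥ 7) = 1 − P(N ≤ 6) ≈ 0.4418.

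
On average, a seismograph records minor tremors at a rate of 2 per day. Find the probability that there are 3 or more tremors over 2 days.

Over the interval, μ = 2 × 2 = 4 (2 days).
P(N ≥ 3) = 1 − P(N ≤ 2) = 1 − Σ_{j=0}^{2} e^(−μ) μ^j/j! ≈ 0.7619.

0.7619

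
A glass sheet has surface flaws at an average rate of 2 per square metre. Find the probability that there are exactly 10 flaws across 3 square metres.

Over the interval, μ = 2 × 3 = 6 (3 square metres).
P(N = 10) = e^(−μ) μ^10/10! = e^(−6) · 6^10/3628800 ≈ 0.0413.

0.0413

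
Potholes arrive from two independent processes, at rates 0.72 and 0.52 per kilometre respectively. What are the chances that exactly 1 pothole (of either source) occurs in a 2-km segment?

0.2077

Independent Poisson processes superpose: combined rate λ = 0.72 + 0.52 = 1.24 per kilometre.
Over the interval, μ = 1.24 × 2 = 2.48 (a 2-km segment = 2 kilometres).
P(N = 1) = e^(−2.48) · 2.48^1/1! ≈ 0.2077.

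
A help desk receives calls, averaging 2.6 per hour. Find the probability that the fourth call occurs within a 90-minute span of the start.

Over the interval, μ = 2.6 × 1.5 = 3.9 (a 90-minute span = 1.5 hours).
The fourth arrival falls in the interval iff at least 4 events occur there: P(S_4 ≤ t) = P(N ≥ 4) = 1 − P(N ≤ 3) ≈ 0.5468.

0.5468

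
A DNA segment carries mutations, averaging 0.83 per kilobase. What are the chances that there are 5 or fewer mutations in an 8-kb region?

0.3490

Over the interval, μ = 0.83 × 8 = 6.64 (an 8-kb region = 8 kilobases).
P(N ≤ 5) = Σ_{j=0}^{5} e^(−μ) μ^j/j! ≈ 0.3490.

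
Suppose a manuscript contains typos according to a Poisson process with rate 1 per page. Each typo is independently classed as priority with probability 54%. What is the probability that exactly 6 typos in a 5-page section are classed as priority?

0.0362

Thinning: the typos that are classed as priority themselves form a Poisson process with rate 0.54 × 1 = 0.54 per page.
Over the interval, μ = 0.54 × 5 = 2.7 (a 5-page section = 5 pages).
P(N = 6) = e^(−2.7) · 2.7^6/6! ≈ 0.0362.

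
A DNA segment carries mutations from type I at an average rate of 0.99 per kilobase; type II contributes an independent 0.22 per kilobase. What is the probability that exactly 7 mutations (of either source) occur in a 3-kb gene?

Independent Poisson processes superpose: combined rate λ = 0.99 + 0.22 = 1.21 per kilobase.
Over the interval, μ = 1.21 × 3 = 3.63 (a 3-kb gene = 3 kilobases).
P(N = 7) = e^(−3.63) · 3.63^7/7! ≈ 0.0437.

0.0437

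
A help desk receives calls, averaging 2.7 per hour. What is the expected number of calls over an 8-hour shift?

E[N] = λt = 2.7 × 8 = 21.6 (an 8-hour shift = 8 hours).

21.6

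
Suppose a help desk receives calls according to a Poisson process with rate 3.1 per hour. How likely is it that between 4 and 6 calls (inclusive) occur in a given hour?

0.3364

With mean μ = 3.1 per hour,
P(4 ≤ N ≤ 6) = Σ_{j=4}^{6} e^(−3.1) · 3.1^j/j! ≈ 0.3364.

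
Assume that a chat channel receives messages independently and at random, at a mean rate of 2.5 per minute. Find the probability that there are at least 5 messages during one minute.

With mean μ = 2.5 per minute,
P(N ≥ 5) = 1 − P(N ≤ 4) = 1 − Σ_{j=0}^{4} e^(−μ) μ^j/j! ≈ 0.1088.

0.1088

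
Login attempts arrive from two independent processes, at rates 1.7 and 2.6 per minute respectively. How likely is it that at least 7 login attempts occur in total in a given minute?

0.1442

Independent Poisson processes superpose: combined rate λ = 1.7 + 2.6 = 4.3 per minute.
So μ = 4.3.
P(N ≥ 7) = 1 − P(N ≤ 6) ≈ 0.1442.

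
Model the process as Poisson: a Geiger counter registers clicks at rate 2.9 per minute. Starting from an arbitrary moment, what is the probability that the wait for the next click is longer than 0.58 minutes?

0.1860

The wait for the next event is exponential with rate λ = 2.9 per minute.
P(T > 0.58) = e^(−λt) = e^(−2.9 × 0.58) = e^(−1.682) ≈ 0.1860.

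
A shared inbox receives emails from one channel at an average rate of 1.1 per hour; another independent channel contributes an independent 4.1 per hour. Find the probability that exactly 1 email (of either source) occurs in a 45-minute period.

Independent Poisson processes superpose: combined rate λ = 1.1 + 4.1 = 5.2 per hour.
Over the interval, μ = 5.2 × 0.75 = 3.9 (a 45-minute period = 0.75 hours).
P(N = 1) = e^(−3.9) · 3.9^1/1! ≈ 0.0789.

0.0789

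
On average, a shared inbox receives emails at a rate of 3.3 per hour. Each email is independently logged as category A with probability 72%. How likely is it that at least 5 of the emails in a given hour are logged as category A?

0.0929

Thinning: the emails that are logged as category A themselves form a Poisson process with rate 0.72 × 3.3 = 2.376 per hour.
So μ = 2.376.
P(N ≥ 5) = 1 − P(N ≤ 4) ≈ 0.0929.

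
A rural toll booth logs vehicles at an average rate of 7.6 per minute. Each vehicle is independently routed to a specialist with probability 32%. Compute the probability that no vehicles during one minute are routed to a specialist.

0.0879

Thinning: the vehicles that are routed to a specialist themselves form a Poisson process with rate 0.32 × 7.6 = 2.432 per minute.
So μ = 2.432.
P(N = 0) = e^(−2.432) · 2.432^0/0! ≈ 0.0879.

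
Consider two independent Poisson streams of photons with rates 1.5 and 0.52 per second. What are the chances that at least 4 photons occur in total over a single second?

Independent Poisson processes superpose: combined rate λ = 1.5 + 0.52 = 2.02 per second.
So μ = 2.02.
P(N ≥ 4) = 1 − P(N ≤ 3) ≈ 0.1465.

0.1465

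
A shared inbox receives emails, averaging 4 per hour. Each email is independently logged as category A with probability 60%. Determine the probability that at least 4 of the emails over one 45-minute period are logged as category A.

0.1087

Thinning: the emails that are logged as category A themselves form a Poisson process with rate 0.6 × 4 = 2.4 per hour.
Over the interval, μ = 2.4 × 0.75 = 1.8 (a 45-minute period = 0.75 hours).
P(N ≥ 4) = 1 − P(N ≤ 3) ≈ 0.1087.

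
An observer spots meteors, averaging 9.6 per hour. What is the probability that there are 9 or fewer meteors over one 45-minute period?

0.8096

Over the interval, μ = 9.6 × 0.75 = 7.2 (a 45-minute period = 0.75 hours).
P(N ≤ 9) = Σ_{j=0}^{9} e^(−μ) μ^j/j! ≈ 0.8096.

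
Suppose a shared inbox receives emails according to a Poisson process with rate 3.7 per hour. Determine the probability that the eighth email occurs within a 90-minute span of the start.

0.1967

Over the interval, μ = 3.7 × 1.5 = 5.55 (a 90-minute span = 1.5 hours).
The eighth arrival falls in the interval iff at least 8 events occur there: P(S_8 ≤ t) = P(N ≥ 8) = 1 − P(N ≤ 7) ≈ 0.1967.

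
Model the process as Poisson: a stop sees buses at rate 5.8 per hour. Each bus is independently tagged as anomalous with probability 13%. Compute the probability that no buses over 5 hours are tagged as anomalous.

Thinning: the buses that are tagged as anomalous themselves form a Poisson process with rate 0.13 × 5.8 = 0.754 per hour.
Over the interval, μ = 0.754 × 5 = 3.77 (5 hours).
P(N = 0) = e^(−3.77) · 3.77^0/0! ≈ 0.0231.

0.0231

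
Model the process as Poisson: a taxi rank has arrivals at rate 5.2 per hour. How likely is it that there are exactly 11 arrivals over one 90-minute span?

0.0667

Over the interval, μ = 5.2 × 1.5 = 7.8 (a 90-minute span = 1.5 hours).
P(N = 11) = e^(−μ) μ^11/11! = e^(−7.8) · 7.8^11/39916800 ≈ 0.0667.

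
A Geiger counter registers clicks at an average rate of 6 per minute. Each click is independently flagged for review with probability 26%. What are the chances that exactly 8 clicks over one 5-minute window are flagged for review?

0.1392

Thinning: the clicks that are flagged for review themselves form a Poisson process with rate 0.26 × 6 = 1.56 per minute.
Over the interval, μ = 1.56 × 5 = 7.8 (a 5-minute window = 5 minutes).
P(N = 8) = e^(−7.8) · 7.8^8/8! ≈ 0.1392.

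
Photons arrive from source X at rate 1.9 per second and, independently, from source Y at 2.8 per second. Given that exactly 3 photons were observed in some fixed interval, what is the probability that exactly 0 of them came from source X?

0.2114

Given the total, each event is independently from source X with probability p = λ_X/(λ_X+λ_Y) = 1.9/4.7 ≈ 0.4043.
So K ~ Binomial(3, 1.9/4.7): P(K = 0) = C(3,0) · (1.9/4.7)^0 · (2.8/4.7)^3 ≈ 0.2114.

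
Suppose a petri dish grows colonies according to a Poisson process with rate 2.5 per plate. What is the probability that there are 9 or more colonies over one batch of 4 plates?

Over the interval, μ = 2.5 × 4 = 10 (a batch of 4 plates = 4 plates).
P(N ≥ 9) = 1 − P(N ≤ 8) = 1 − Σ_{j=0}^{8} e^(−μ) μ^j/j! ≈ 0.6672.

0.6672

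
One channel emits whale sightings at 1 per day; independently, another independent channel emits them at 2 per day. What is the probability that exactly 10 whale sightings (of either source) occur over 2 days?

Independent Poisson processes superpose: combined rate λ = 1 + 2 = 3 per day.
Over the interval, μ = 3 × 2 = 6 (2 days).
P(N = 10) = e^(−6) · 6^10/10! ≈ 0.0413.

0.0413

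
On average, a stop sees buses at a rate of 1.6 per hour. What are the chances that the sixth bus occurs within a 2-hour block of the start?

Over the interval, μ = 1.6 × 2 = 3.2 (a 2-hour block = 2 hours).
The sixth arrival falls in the interval iff at least 6 events occur there: P(S_6 ≤ t) = P(N ≥ 6) = 1 − P(N ≤ 5) ≈ 0.1054.

0.1054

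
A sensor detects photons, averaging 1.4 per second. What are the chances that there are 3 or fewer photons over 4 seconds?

Over the interval, μ = 1.4 × 4 = 5.6 (4 seconds).
P(N ≤ 3) = Σ_{j=0}^{3} e^(−μ) μ^j/j! ≈ 0.1906.

0.1906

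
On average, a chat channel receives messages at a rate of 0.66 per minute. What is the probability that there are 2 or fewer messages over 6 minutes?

0.2440

Over the interval, μ = 0.66 × 6 = 3.96 (6 minutes).
P(N ≤ 2) = Σ_{j=0}^{2} e^(−μ) μ^j/j! ≈ 0.2440.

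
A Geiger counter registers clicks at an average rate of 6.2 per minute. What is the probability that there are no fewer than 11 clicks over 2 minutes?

Over the interval, μ = 6.2 × 2 = 12.4 (2 minutes).
P(N ≥ 11) = 1 − P(N ≤ 10) = 1 − Σ_{j=0}^{10} e^(−μ) μ^j/j! ≈ 0.6933.

0.6933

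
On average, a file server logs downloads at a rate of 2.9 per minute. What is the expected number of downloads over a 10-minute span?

E[N] = λt = 2.9 × 10 = 29 (a 10-minute span = 10 minutes).

29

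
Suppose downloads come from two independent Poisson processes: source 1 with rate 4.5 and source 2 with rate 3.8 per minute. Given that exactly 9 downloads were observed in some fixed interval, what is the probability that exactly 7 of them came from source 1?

0.1039

Given the total, each event is independently from source 1 with probability p = λ_1/(λ_1+λ_2) = 4.5/8.3 ≈ 0.5422.
So K ~ Binomial(9, 4.5/8.3): P(K = 7) = C(9,7) · (4.5/8.3)^7 · (3.8/8.3)^2 ≈ 0.1039.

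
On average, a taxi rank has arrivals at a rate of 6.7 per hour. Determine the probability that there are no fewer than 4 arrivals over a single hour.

0.9012

With mean μ = 6.7 per hour,
P(N ≥ 4) = 1 − P(N ≤ 3) = 1 − Σ_{j=0}^{3} e^(−μ) μ^j/j! ≈ 0.9012.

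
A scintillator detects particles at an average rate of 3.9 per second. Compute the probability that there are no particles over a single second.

0.0202

With mean μ = 3.9 per second,
P(N = 0) = e^(−μ) μ^0/0! = e^(−3.9) · 3.9^0/1 ≈ 0.0202.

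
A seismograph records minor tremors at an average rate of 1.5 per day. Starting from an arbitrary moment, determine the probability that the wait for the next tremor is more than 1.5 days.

0.1054

The wait for the next event is exponential with rate λ = 1.5 per day.
P(T > 1.5) = e^(−λt) = e^(−1.5 × 1.5) = e^(−2.25) ≈ 0.1054.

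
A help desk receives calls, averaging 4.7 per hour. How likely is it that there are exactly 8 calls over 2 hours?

Over the interval, μ = 4.7 × 2 = 9.4 (2 hours).
P(N = 8) = e^(−μ) μ^8/8! = e^(−9.4) · 9.4^8/40320 ≈ 0.1251.

0.1251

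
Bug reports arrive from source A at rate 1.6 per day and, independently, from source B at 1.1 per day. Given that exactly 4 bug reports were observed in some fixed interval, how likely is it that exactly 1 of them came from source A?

Given the total, each event is independently from source A with probability p = λ_A/(λ_A+λ_B) = 1.6/2.7 ≈ 0.5926.
So K ~ Binomial(4, 1.6/2.7): P(K = 1) = C(4,1) · (1.6/2.7)^1 · (1.1/2.7)^3 ≈ 0.1603.

0.1603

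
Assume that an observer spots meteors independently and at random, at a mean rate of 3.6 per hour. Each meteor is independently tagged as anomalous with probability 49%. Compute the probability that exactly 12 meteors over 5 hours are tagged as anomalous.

0.0684

Thinning: the meteors that are tagged as anomalous themselves form a Poisson process with rate 0.49 × 3.6 = 1.764 per hour.
Over the interval, μ = 1.764 × 5 = 8.82 (5 hours).
P(N = 12) = e^(−8.82) · 8.82^12/12! ≈ 0.0684.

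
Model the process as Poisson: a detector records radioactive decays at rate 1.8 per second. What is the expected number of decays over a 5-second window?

9

E[N] = λt = 1.8 × 5 = 9 (a 5-second window = 5 seconds).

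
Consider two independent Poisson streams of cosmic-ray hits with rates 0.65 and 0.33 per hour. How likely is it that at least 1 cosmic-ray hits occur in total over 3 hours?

0.9471

Independent Poisson processes superpose: combined rate λ = 0.65 + 0.33 = 0.98 per hour.
Over the interval, μ = 0.98 × 3 = 2.94 (3 hours).
P(N ≥ 1) = 1 − P(N ≤ 0) ≈ 0.9471.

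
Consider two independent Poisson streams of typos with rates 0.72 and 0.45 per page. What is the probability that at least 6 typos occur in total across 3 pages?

0.1437

Independent Poisson processes superpose: combined rate λ = 0.72 + 0.45 = 1.17 per page.
Over the interval, μ = 1.17 × 3 = 3.51 (3 pages).
P(N ≥ 6) = 1 − P(N ≤ 5) ≈ 0.1437.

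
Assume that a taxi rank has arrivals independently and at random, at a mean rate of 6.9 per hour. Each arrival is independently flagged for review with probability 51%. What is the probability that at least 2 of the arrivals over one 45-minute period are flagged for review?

0.7401

Thinning: the arrivals that are flagged for review themselves form a Poisson process with rate 0.51 × 6.9 = 3.519 per hour.
Over the interval, μ = 3.519 × 0.75 = 2.63925 (a 45-minute period = 0.75 hours).
P(N ≥ 2) = 1 − P(N ≤ 1) ≈ 0.7401.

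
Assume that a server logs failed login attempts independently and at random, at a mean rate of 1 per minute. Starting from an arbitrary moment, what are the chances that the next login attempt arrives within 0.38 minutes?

0.3161

Inter-arrival times are exponential with rate λ = 1 per minute.
P(T ≤ 0.38) = 1 − e^(−λt) = 1 − e^(−1 × 0.38) = 1 − e^(−0.38) ≈ 0.3161.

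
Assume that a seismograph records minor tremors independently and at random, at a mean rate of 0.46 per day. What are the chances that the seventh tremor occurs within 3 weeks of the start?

Over the interval, μ = 0.46 × 21 = 9.66 (3 weeks = 21 days).
The seventh arrival falls in the interval iff at least 7 events occur there: P(S_7 ≤ t) = P(N ≥ 7) = 1 − P(N ≤ 6) ≈ 0.8469.

0.8469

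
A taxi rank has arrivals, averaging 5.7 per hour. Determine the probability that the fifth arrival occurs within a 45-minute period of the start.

0.4247

Over the interval, μ = 5.7 × 0.75 = 4.275 (a 45-minute period = 0.75 hours).
The fifth arrival falls in the interval iff at least 5 events occur there: P(S_5 ≤ t) = P(N ≥ 5) = 1 − P(N ≤ 4) ≈ 0.4247.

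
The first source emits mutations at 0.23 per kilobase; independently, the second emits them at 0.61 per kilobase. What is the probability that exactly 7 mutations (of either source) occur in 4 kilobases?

Independent Poisson processes superpose: combined rate λ = 0.23 + 0.61 = 0.84 per kilobase.
Over the interval, μ = 0.84 × 4 = 3.36 (4 kilobases).
P(N = 7) = e^(−3.36) · 3.36^7/7! ≈ 0.0333.

0.0333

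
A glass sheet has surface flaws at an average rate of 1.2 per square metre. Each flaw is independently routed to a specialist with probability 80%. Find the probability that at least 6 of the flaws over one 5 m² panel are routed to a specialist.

Thinning: the flaws that are routed to a specialist themselves form a Poisson process with rate 0.8 × 1.2 = 0.96 per square metre.
Over the interval, μ = 0.96 × 5 = 4.8 (a 5 m² panel = 5 square metres).
P(N ≥ 6) = 1 − P(N ≤ 5) ≈ 0.3490.

0.3490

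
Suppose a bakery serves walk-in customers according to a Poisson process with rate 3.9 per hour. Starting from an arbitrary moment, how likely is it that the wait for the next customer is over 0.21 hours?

The wait for the next event is exponential with rate λ = 3.9 per hour.
P(T > 0.21) = e^(−λt) = e^(−3.9 × 0.21) = e^(−0.819) ≈ 0.4409.

0.4409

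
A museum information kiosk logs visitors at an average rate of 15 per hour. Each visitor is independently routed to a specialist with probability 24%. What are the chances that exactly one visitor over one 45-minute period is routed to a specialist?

Thinning: the visitors that are routed to a specialist themselves form a Poisson process with rate 0.24 × 15 = 3.6 per hour.
Over the interval, μ = 3.6 × 0.75 = 2.7 (a 45-minute period = 0.75 hours).
P(N = 1) = e^(−2.7) · 2.7^1/1! ≈ 0.1815.

0.1815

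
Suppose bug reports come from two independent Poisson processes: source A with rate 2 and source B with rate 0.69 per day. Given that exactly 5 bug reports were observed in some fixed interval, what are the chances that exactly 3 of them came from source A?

Given the total, each event is independently from source A with probability p = λ_A/(λ_A+λ_B) = 2/2.69 ≈ 0.7435.
So K ~ Binomial(5, 2/2.69): P(K = 3) = C(5,3) · (2/2.69)^3 · (0.69/2.69)^2 ≈ 0.2704.

0.2704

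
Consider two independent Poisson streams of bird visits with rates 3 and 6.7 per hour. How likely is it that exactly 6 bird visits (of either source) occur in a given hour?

Independent Poisson processes superpose: combined rate λ = 3 + 6.7 = 9.7 per hour.
So μ = 9.7.
P(N = 6) = e^(−9.7) · 9.7^6/6! ≈ 0.0709.

0.0709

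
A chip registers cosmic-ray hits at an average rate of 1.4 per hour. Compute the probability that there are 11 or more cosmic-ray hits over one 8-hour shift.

Over the interval, μ = 1.4 × 8 = 11.2 (an 8-hour shift = 8 hours).
P(N ≥ 11) = 1 − P(N ≤ 10) = 1 − Σ_{j=0}^{10} e^(−μ) μ^j/j! ≈ 0.5638.

0.5638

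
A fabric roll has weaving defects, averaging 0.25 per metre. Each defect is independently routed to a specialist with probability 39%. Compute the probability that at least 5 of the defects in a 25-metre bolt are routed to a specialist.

0.1006

Thinning: the defects that are routed to a specialist themselves form a Poisson process with rate 0.39 × 0.25 = 0.0975 per metre.
Over the interval, μ = 0.0975 × 25 = 2.4375 (a 25-metre bolt = 25 metres).
P(N ≥ 5) = 1 − P(N ≤ 4) ≈ 0.1006.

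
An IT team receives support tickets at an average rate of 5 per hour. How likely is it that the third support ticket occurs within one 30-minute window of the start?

Over the interval, μ = 5 × 0.5 = 2.5 (a 30-minute window = 0.5 hours).
The third arrival falls in the interval iff at least 3 events occur there: P(S_3 ≤ t) = P(N ≥ 3) = 1 − P(N ≤ 2) ≈ 0.4562.

0.4562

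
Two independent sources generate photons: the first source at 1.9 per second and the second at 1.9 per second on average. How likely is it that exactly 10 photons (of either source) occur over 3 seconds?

Independent Poisson processes superpose: combined rate λ = 1.9 + 1.9 = 3.8 per second.
Over the interval, μ = 3.8 × 3 = 11.4 (3 seconds).
P(N = 10) = e^(−11.4) · 11.4^10/10! ≈ 0.1144.

0.1144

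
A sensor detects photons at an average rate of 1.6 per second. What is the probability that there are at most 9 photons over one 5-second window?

0.7166

Over the interval, μ = 1.6 × 5 = 8 (a 5-second window = 5 seconds).
P(N ≤ 9) = Σ_{j=0}^{9} e^(−μ) μ^j/j! ≈ 0.7166.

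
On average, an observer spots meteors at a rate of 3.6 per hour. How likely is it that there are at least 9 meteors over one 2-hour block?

0.2973

Over the interval, μ = 3.6 × 2 = 7.2 (a 2-hour block = 2 hours).
P(N ≥ 9) = 1 − P(N ≤ 8) = 1 − Σ_{j=0}^{8} e^(−μ) μ^j/j! ≈ 0.2973.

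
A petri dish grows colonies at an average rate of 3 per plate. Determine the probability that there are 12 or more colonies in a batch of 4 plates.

0.5384

Over the interval, μ = 3 × 4 = 12 (a batch of 4 plates = 4 plates).
P(N ≥ 12) = 1 − P(N ≤ 11) = 1 − Σ_{j=0}^{11} e^(−μ) μ^j/j! ≈ 0.5384.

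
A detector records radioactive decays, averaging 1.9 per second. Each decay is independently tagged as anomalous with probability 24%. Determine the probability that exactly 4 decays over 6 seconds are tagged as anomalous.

0.1514

Thinning: the decays that are tagged as anomalous themselves form a Poisson process with rate 0.24 × 1.9 = 0.456 per second.
Over the interval, μ = 0.456 × 6 = 2.736 (6 seconds).
P(N = 4) = e^(−2.736) · 2.736^4/4! ≈ 0.1514.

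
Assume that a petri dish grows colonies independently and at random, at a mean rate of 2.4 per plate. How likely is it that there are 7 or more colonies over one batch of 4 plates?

0.8426

Over the interval, μ = 2.4 × 4 = 9.6 (a batch of 4 plates = 4 plates).
P(N ≥ 7) = 1 − P(N ≤ 6) = 1 − Σ_{j=0}^{6} e^(−μ) μ^j/j! ≈ 0.8426.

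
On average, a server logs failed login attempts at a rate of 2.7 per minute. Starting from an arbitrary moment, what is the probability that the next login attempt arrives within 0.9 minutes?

0.9120

Inter-arrival times are exponential with rate λ = 2.7 per minute.
P(T ≤ 0.9) = 1 − e^(−λt) = 1 − e^(−2.7 × 0.9) = 1 − e^(−2.43) ≈ 0.9120.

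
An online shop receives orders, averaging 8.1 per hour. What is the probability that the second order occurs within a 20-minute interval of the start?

0.7513

Over the interval, μ = 8.1 × 1/3 = 2.7 (a 20-minute interval = 1/3 hours).
The second arrival falls in the interval iff at least 2 events occur there: P(S_2 ≤ t) = P(N ≥ 2) = 1 − P(N ≤ 1) ≈ 0.7513.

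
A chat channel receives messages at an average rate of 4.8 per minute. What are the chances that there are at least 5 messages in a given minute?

0.5237

With mean μ = 4.8 per minute,
P(N ≥ 5) = 1 − P(N ≤ 4) = 1 − Σ_{j=0}^{4} e^(−μ) μ^j/j! ≈ 0.5237.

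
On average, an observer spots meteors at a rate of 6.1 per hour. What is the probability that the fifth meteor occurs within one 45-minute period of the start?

0.4821

Over the interval, μ = 6.1 × 0.75 = 4.575 (a 45-minute period = 0.75 hours).
The fifth arrival falls in the interval iff at least 5 events occur there: P(S_5 ≤ t) = P(N ≥ 5) = 1 − P(N ≤ 4) ≈ 0.4821.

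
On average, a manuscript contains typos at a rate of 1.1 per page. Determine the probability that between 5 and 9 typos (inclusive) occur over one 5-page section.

Over the interval, μ = 1.1 × 5 = 5.5 (a 5-page section = 5 pages).
P(5 ≤ N ≤ 9) = Σ_{j=5}^{9} e^(−5.5) · 5.5^j/j! ≈ 0.5887.

0.5887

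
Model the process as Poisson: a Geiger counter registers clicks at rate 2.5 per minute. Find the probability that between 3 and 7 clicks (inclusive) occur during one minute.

With mean μ = 2.5 per minute,
P(3 ≤ N ≤ 7) = Σ_{j=3}^{7} e^(−2.5) · 2.5^j/j! ≈ 0.4519.

0.4519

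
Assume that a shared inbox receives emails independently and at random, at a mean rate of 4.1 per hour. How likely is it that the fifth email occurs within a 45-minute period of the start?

Over the interval, μ = 4.1 × 0.75 = 3.075 (a 45-minute period = 0.75 hours).
The fifth arrival falls in the interval iff at least 5 events occur there: P(S_5 ≤ t) = P(N ≥ 5) = 1 − P(N ≤ 4) ≈ 0.1975.

0.1975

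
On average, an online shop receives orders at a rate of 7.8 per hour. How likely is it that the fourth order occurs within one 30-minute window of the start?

0.5468

Over the interval, μ = 7.8 × 0.5 = 3.9 (a 30-minute window = 0.5 hours).
The fourth arrival falls in the interval iff at least 4 events occur there: P(S_4 ≤ t) = P(N ≥ 4) = 1 − P(N ≤ 3) ≈ 0.5468.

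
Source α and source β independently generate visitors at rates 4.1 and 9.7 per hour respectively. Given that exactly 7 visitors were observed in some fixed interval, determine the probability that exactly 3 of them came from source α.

0.2241

Given the total, each event is independently from source α with probability p = λ_α/(λ_α+λ_β) = 4.1/13.8 ≈ 0.2971.
So K ~ Binomial(7, 4.1/13.8): P(K = 3) = C(7,3) · (4.1/13.8)^3 · (9.7/13.8)^4 ≈ 0.2241.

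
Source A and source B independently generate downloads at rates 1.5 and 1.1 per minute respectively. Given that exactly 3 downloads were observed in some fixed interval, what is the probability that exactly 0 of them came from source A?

0.0757

Given the total, each event is independently from source A with probability p = λ_A/(λ_A+λ_B) = 1.5/2.6 ≈ 0.5769.
So K ~ Binomial(3, 1.5/2.6): P(K = 0) = C(3,0) · (1.5/2.6)^0 · (1.1/2.6)^3 ≈ 0.0757.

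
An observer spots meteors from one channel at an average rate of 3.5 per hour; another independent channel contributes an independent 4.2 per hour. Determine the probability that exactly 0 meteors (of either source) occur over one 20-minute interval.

0.0768

Independent Poisson processes superpose: combined rate λ = 3.5 + 4.2 = 7.7 per hour.
Over the interval, μ = 7.7 × 1/3 ≈ 2.56667 (a 20-minute interval = 1/3 hours).
P(N = 0) = e^(−2.56667) · 2.56667^0/0! ≈ 0.0768.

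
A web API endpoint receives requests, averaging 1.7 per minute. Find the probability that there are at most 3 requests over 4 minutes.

Over the interval, μ = 1.7 × 4 = 6.8 (4 minutes).
P(N ≤ 3) = Σ_{j=0}^{3} e^(−μ) μ^j/j! ≈ 0.0928.

0.0928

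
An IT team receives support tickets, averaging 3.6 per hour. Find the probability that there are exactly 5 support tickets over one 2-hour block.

Over the interval, μ = 3.6 × 2 = 7.2 (a 2-hour block = 2 hours).
P(N = 5) = e^(−μ) μ^5/5! = e^(−7.2) · 7.2^5/120 ≈ 0.1204.

0.1204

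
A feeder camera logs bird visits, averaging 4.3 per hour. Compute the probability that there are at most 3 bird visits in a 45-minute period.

0.5970

Over the interval, μ = 4.3 × 0.75 = 3.225 (a 45-minute period = 0.75 hours).
P(N ≤ 3) = Σ_{j=0}^{3} e^(−μ) μ^j/j! ≈ 0.5970.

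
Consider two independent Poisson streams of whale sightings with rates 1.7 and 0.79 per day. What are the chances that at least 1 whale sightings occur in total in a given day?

Independent Poisson processes superpose: combined rate λ = 1.7 + 0.79 = 2.49 per day.
So μ = 2.49.
P(N ≥ 1) = 1 − P(N ≤ 0) ≈ 0.9171.

0.9171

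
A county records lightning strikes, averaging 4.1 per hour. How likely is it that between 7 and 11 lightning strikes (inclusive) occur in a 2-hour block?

Over the interval, μ = 4.1 × 2 = 8.2 (a 2-hour block = 2 hours).
P(7 ≤ N ≤ 11) = Σ_{j=7}^{11} e^(−8.2) · 8.2^j/j! ≈ 0.5835.

0.5835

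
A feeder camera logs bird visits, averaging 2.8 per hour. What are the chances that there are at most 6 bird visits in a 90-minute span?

Over the interval, μ = 2.8 × 1.5 = 4.2 (a 90-minute span = 1.5 hours).
P(N ≤ 6) = Σ_{j=0}^{6} e^(−μ) μ^j/j! ≈ 0.8675.

0.8675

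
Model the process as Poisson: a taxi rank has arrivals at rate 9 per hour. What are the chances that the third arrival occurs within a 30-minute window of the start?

Over the interval, μ = 9 × 0.5 = 4.5 (a 30-minute window = 0.5 hours).
The third arrival falls in the interval iff at least 3 events occur there: P(S_3 ≤ t) = P(N ≥ 3) = 1 − P(N ≤ 2) ≈ 0.8264.

0.8264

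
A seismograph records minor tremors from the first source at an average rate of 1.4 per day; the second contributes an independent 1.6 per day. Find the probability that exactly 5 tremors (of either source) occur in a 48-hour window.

Independent Poisson processes superpose: combined rate λ = 1.4 + 1.6 = 3 per day.
Over the interval, μ = 3 × 2 = 6 (a 48-hour window = 2 days).
P(N = 5) = e^(−6) · 6^5/5! ≈ 0.1606.

0.1606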